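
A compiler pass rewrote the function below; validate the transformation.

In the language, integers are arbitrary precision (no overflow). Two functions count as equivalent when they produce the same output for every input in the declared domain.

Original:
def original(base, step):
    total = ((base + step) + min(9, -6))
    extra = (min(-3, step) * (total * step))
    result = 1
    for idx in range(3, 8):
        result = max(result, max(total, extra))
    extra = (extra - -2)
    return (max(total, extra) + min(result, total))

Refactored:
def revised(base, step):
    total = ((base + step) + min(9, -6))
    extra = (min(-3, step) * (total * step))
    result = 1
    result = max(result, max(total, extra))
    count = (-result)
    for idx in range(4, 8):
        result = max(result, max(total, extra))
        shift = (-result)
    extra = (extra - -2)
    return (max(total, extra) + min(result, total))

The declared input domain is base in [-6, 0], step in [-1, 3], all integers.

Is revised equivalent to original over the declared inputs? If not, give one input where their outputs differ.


Differences: loop structure differs, statement counts differ, local variable names differ, min/max/abs usage differs — yet all 35 inputs agree.
verdict: equivalent


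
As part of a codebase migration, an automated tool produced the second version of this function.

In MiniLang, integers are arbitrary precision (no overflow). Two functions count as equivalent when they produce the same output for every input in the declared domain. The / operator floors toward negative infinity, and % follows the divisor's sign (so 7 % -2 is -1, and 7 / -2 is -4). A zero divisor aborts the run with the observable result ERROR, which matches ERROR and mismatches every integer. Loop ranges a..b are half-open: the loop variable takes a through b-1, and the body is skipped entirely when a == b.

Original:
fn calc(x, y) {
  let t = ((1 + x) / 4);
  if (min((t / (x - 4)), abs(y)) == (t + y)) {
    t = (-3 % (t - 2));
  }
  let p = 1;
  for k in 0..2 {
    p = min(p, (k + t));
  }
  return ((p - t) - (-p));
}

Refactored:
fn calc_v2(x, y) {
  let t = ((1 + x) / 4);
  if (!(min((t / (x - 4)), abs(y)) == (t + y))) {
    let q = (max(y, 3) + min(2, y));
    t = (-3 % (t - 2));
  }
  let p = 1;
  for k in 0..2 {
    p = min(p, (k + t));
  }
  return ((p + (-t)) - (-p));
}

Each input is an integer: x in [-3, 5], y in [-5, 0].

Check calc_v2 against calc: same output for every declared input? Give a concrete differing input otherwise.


Run the pair on x=-3, y=-5.
calc: t = -1; (min((t / (x - 4)), abs(y)) == (t + y)) -> false; p = 1; [k=0]; p = -1; [k=1]; p = -1; return -1
calc_v2: t = -1; (!(min((t / (x - 4)), abs(y)) == (t + y))) -> true; q = -2; t = 0; p = 1; [k=0]; p = 0; [k=1]; p = 0; return 0
-1 != 0, so the rewrite changes behavior.
verdict: not equivalent; witness: x=-3, y=-5


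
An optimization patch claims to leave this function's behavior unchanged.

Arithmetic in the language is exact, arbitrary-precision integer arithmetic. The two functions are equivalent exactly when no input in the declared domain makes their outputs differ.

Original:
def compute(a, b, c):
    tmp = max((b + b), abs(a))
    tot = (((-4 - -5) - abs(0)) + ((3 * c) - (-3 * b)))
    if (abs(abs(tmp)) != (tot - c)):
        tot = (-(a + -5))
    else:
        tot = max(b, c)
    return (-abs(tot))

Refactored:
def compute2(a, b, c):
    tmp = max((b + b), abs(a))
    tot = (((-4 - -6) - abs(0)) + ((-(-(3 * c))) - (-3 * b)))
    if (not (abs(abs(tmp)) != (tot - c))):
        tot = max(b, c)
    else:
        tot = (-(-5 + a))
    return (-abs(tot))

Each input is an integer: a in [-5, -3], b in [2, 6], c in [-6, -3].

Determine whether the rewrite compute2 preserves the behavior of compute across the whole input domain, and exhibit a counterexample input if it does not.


At a=-5, b=4, c=-3: compute gives -10, compute2 gives -4.
verdict: not equivalent; witness: a=-5, b=4, c=-3


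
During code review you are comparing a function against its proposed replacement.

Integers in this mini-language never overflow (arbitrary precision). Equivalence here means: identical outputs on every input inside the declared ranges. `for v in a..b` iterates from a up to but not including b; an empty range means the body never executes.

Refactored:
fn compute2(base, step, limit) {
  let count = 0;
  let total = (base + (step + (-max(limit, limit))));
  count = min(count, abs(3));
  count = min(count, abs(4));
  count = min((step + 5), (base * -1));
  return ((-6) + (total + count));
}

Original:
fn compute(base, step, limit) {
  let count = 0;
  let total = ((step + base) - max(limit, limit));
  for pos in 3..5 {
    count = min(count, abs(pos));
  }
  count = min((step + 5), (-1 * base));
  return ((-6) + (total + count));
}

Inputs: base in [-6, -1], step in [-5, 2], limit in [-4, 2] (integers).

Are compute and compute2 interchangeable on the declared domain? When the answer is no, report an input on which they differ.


Side by side, the visible changes include: min/max/abs usage differs; loop structure differs; local variable names differ; arithmetic usage differs; constant usage differs.
One worked example (base=-2, step=0, limit=0) — compute: count = 0; total = -2; [pos=3]; count = 0; [pos=4]; count = 0; count = 2; return -6; compute2: count = 0; total = -2; count = 0; count = 0; count = 2; return -6; agreement on -6.
Across all 336 domain points the two functions coincide.
verdict: equivalent


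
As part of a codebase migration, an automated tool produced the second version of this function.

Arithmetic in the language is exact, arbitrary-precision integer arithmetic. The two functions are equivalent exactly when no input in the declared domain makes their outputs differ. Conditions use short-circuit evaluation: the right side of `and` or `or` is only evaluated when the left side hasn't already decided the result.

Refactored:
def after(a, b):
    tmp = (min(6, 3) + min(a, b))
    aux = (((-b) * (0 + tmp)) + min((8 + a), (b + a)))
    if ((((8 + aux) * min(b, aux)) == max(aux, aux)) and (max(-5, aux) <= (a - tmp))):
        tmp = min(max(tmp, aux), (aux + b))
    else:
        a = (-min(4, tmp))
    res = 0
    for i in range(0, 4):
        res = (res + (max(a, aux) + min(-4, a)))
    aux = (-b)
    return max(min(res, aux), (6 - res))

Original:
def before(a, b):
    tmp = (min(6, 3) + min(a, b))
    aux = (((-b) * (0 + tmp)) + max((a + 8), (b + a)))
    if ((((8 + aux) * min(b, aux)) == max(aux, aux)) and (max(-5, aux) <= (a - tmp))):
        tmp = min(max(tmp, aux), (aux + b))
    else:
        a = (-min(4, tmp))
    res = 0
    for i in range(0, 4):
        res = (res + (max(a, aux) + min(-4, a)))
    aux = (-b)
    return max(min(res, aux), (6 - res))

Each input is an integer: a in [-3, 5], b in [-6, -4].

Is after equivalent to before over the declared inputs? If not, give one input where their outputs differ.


Consider the input a=-2, b=-4.
before: tmp = -1; aux = 2; ((((8 + aux) * min(b, aux)) == max(aux, aux)) and (max(-5, aux) <= (a - tmp))) -> false; a = 1; res = 0; [i=0]; res = -2; [i=1]; res = -4; [i=2]; res = -6; [i=3]; res = -8; aux = 4; return 14
after: tmp = -1; aux = -10; ((((8 + aux) * min(b, aux)) == max(aux, aux)) and (max(-5, aux) <= (a - tmp))) -> false; a = 1; res = 0; [i=0]; res = -3; [i=1]; res = -6; [i=2]; res = -9; [i=3]; res = -12; aux = 4; return 18
14 != 18, so the rewrite changes behavior.
verdict: not equivalent; witness: a=-2, b=-4


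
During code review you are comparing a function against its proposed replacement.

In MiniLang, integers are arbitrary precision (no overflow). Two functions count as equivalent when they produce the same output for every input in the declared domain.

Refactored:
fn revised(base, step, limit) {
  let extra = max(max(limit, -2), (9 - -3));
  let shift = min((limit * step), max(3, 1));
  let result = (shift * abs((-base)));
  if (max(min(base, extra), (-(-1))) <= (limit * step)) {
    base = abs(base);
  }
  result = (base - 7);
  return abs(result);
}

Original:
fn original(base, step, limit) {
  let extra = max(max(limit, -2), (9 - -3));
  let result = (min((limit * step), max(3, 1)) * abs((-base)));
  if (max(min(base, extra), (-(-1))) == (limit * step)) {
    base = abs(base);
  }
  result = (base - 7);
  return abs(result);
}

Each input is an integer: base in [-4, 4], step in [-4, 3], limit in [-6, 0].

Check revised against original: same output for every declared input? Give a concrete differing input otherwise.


Evaluate both at base=-4, step=-4, limit=-6.
original: extra becomes 12; next result becomes 12; next (max(min(base, extra), (-(-1))) == (limit * step)) evaluates to false; next result becomes -11; next final value 11
revised: extra becomes 12; next shift becomes 3; next result becomes 12; next (max(min(base, extra), (-(-1))) <= (limit * step)) evaluates to true; next base becomes 4; next result becomes -3; next final value 3
11 vs 3 — the two versions disagree here.
verdict: not equivalent; witness: base=-4, step=-4, limit=-6


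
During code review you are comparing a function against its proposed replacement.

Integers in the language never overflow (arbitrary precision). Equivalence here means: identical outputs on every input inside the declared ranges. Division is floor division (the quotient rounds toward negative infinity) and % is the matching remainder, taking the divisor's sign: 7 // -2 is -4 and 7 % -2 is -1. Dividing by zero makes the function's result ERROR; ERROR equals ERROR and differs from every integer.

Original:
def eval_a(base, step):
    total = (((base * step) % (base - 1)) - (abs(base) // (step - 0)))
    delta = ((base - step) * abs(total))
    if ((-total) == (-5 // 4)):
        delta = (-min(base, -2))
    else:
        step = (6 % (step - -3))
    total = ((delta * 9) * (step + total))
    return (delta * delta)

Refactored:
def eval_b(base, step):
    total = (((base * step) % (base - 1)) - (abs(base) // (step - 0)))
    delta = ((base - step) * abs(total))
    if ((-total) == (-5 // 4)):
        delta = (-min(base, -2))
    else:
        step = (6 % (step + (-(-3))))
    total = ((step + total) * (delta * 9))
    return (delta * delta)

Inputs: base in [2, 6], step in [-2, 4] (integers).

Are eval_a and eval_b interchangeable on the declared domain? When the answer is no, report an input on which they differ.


This is a faithful refactor — arithmetic usage differs, but the computed results match everywhere.
One worked example (base=3, step=4) — eval_a: total := 0 | delta := 0 | ((-total) == (-5 // 4)): false | step := 6 | total := 0 | result 0; eval_b: total := 0 | delta := 0 | ((-total) == (-5 // 4)): false | step := 6 | total := 0 | result 0; agreement on 0.
Every one of the 35 inputs gives matching results.
verdict: equivalent


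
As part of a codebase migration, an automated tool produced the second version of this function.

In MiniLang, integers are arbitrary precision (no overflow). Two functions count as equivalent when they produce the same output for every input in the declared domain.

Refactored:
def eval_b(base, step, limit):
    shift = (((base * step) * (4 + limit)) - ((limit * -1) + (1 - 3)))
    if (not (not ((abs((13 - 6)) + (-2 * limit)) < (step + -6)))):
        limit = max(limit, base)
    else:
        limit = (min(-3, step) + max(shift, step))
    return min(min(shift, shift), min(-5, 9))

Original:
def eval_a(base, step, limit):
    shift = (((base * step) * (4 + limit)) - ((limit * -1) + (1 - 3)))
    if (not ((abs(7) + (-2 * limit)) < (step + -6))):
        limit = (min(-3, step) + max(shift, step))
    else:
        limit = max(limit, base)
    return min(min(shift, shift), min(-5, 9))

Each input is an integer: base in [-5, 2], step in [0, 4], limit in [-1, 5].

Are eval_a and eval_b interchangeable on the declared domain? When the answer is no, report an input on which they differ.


Behavior is preserved: although arithmetic usage differs, plus constant usage differs, plus boolean connective usage differs, the outputs never diverge.
Spot check at base=-1, step=2, limit=-1 — eval_a: shift=-5, then (not ((abs(7) + (-2 * limit)) < (step + -6))) is true, then limit=-1, then returns -5. eval_b: shift=-5, then (not (not ((abs((13 - 6)) + (-2 * limit)) < (step + -6)))) is false, then limit=-1, then returns -5. Both give -5.
Checked all 280 inputs in the declared domain: the outputs agree on every one.
verdict: equivalent


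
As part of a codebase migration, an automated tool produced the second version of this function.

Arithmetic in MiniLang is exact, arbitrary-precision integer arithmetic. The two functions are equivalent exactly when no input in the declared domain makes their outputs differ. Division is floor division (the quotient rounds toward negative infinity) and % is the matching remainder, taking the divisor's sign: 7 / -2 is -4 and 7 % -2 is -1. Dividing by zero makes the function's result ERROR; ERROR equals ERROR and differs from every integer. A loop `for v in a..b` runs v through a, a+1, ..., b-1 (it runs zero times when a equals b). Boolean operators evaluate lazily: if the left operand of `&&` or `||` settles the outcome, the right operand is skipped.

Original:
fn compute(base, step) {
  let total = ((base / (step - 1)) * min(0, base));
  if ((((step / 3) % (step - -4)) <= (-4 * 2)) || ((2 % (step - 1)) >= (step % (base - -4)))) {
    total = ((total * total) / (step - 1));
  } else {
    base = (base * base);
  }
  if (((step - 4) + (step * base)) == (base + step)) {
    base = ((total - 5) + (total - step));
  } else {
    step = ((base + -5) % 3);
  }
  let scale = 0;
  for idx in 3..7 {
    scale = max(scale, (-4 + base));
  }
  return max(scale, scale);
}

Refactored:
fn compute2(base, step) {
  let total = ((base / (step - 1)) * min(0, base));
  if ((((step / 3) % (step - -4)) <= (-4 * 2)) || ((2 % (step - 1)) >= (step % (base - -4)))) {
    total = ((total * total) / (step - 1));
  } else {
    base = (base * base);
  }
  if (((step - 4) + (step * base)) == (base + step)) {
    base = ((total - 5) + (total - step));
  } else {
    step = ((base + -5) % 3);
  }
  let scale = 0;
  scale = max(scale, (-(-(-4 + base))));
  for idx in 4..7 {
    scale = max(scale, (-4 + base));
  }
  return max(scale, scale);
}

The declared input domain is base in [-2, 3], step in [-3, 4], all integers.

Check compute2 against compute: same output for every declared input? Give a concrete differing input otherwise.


Equivalent — the differences include arithmetic usage differs; and min/max/abs usage differs; and loop structure differs; and constant usage differs; and statement counts differ, yet no declared input distinguishes the two.
As a probe, take base=-2, step=-2: compute runs total becomes 0; next ((((step / 3) % (step - -4)) <= (-4 * 2)) || ((2 % (step - 1)) >= (step % (base - -4)))) evaluates to false; next base becomes 4; next (((step - 4) + (step * base)) == (base + step)) evaluates to false; next step becomes 2; next scale becomes 0; next at idx=3:; next scale becomes 0; next at idx=4:; next scale becomes 0; next at idx=5:; next scale becomes 0; next at idx=6:; next scale becomes 0; next final value 0; compute2 runs total becomes 0; next ((((step / 3) % (step - -4)) <= (-4 * 2)) || ((2 % (step - 1)) >= (step % (base - -4)))) evaluates to false; next base becomes 4; next (((step - 4) + (step * base)) == (base + step)) evaluates to false; next step becomes 2; next scale becomes 0; next scale becomes 0; next at idx=4:; next scale becomes 0; next at idx=5:; next scale becomes 0; next at idx=6:; next scale becomes 0; next final value 0; both end at 0.
An exhaustive pass over the 48 declared inputs shows identical outputs.
verdict: equivalent


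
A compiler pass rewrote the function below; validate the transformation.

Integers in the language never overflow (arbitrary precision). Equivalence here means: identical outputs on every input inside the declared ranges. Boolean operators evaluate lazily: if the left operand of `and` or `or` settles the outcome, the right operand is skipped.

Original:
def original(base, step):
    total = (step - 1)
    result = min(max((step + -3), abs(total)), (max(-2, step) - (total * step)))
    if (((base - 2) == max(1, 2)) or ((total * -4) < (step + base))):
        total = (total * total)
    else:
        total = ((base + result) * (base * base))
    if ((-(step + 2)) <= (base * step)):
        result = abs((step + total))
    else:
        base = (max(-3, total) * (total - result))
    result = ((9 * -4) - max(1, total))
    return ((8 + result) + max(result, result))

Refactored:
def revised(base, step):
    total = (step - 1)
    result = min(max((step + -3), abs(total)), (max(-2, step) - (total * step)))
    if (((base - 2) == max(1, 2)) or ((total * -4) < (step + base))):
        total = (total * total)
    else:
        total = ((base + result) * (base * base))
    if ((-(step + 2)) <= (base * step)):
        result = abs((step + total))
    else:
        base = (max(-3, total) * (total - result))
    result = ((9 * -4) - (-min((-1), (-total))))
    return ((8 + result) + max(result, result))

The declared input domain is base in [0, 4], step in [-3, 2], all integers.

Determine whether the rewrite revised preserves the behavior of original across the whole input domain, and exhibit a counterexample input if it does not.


This is a faithful refactor — min/max/abs usage differs, but the computed results match everywhere.
Tracing base=3, step=0: original: total=-1, then result=0, then (((base - 2) == max(1, 2)) or ((total * -4) < (step + base))) is false, then total=27, then ((-(step + 2)) <= (base * step)) is true, then result=27, then result=-63, then returns -118 | revised: total=-1, then result=0, then (((base - 2) == max(1, 2)) or ((total * -4) < (step + base))) is false, then total=27, then ((-(step + 2)) <= (base * step)) is true, then result=27, then result=-63, then returns -118 — matching result -118.
Every one of the 30 inputs gives matching results.
verdict: equivalent


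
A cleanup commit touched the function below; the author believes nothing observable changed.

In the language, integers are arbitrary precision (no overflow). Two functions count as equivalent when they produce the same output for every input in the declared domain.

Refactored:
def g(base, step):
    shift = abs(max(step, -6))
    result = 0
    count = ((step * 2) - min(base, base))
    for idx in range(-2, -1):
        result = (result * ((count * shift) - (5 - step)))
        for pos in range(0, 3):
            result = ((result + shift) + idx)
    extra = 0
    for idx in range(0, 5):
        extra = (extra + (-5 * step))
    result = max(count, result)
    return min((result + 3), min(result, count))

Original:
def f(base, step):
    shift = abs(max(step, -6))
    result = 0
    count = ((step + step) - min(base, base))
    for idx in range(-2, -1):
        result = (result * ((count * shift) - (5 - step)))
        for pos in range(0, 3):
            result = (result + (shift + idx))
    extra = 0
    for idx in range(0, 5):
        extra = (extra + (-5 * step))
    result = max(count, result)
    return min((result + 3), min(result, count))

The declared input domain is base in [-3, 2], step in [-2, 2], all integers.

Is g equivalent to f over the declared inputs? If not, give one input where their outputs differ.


Reading the diff, among the changes: arithmetic usage differs; and constant usage differs.
Tracing base=1, step=-2: f: shift = 2; result = 0; count = -5; [idx=-2]; result = 0; [pos=0]; result = 0; [pos=1]; result = 0; [pos=2]; result = 0; extra = 0; [idx=0]; extra = 10; [idx=1]; extra = 20; [idx=2]; extra = 30; [idx=3]; extra = 40; [idx=4]; extra = 50; result = 0; return -5 | g: shift = 2; result = 0; count = -5; [idx=-2]; result = 0; [pos=0]; result = 0; [pos=1]; result = 0; [pos=2]; result = 0; extra = 0; [idx=0]; extra = 10; [idx=1]; extra = 20; [idx=2]; extra = 30; [idx=3]; extra = 40; [idx=4]; extra = 50; result = 0; return -5 — matching result -5.
An exhaustive pass over the 30 declared inputs shows identical outputs.
verdict: equivalent


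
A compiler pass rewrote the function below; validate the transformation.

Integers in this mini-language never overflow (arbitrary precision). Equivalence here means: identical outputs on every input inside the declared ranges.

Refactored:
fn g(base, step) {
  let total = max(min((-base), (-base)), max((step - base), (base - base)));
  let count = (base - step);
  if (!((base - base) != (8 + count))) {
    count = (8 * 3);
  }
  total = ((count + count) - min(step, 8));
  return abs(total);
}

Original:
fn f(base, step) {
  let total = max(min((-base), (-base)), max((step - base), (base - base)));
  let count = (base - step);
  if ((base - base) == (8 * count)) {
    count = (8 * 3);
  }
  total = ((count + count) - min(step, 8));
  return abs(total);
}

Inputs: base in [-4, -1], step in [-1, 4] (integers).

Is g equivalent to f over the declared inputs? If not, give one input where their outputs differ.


There is a counterexample at base=-4, step=4: 20 on one side, 44 on the other.
f: total := 8 | count := -8 | ((base - base) == (8 * count)): false | total := -20 | result 20
g: total := 8 | count := -8 | (!((base - base) != (8 + count))): true | count := 24 | total := 44 | result 44
verdict: not equivalent; witness: base=-4, step=4


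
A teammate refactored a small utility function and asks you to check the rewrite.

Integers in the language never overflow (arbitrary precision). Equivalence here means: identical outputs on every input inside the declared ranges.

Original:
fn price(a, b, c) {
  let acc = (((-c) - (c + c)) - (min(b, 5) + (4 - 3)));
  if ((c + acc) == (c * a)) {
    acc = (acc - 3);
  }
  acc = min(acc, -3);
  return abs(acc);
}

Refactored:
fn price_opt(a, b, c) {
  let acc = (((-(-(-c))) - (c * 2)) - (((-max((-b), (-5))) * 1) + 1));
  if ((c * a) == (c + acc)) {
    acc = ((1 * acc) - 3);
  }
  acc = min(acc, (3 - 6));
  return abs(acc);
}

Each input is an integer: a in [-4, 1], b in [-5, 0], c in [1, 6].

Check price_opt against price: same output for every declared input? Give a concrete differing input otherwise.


Equivalent — the differences include arithmetic usage differs, min/max/abs usage differs, constant usage differs, yet no declared input distinguishes the two.
Spot check at a=1, b=-2, c=4 — price: acc := -11 | ((c + acc) == (c * a)): false | acc := -11 | result 11. price_opt: acc := -11 | ((c * a) == (c + acc)): false | acc := -11 | result 11. Both give 11.
An exhaustive pass over the 216 declared inputs shows identical outputs.
verdict: equivalent


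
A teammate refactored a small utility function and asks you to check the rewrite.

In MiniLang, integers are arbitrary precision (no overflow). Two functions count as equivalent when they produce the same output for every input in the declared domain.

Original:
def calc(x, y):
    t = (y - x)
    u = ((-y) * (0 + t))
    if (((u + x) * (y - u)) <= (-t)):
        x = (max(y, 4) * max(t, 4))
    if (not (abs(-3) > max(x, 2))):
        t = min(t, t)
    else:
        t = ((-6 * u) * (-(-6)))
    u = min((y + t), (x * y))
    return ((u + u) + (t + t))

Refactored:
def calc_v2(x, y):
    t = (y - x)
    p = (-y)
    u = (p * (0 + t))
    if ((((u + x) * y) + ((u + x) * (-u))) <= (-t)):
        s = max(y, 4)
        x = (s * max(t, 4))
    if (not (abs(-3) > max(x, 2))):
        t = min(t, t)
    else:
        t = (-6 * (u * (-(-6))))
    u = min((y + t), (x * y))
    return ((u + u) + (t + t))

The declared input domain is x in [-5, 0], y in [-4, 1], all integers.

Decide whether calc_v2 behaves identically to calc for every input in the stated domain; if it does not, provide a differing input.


Equivalent — the differences include arithmetic usage differs; also statement counts differ; also local variable names differ, yet no declared input distinguishes the two.
One worked example (x=0, y=1) — calc: t := 1 | u := -1 | (((u + x) * (y - u)) <= (-t)): true | x := 16 | (not (abs(-3) > max(x, 2))): true | t := 1 | u := 2 | result 6; calc_v2: t := 1 | p := -1 | u := -1 | ((((u + x) * y) + ((u + x) * (-u))) <= (-t)): true | s := 4 | x := 16 | (not (abs(-3) > max(x, 2))): true | t := 1 | u := 2 | result 6; agreement on 6.
Across all 36 domain points the two functions coincide.
verdict: equivalent


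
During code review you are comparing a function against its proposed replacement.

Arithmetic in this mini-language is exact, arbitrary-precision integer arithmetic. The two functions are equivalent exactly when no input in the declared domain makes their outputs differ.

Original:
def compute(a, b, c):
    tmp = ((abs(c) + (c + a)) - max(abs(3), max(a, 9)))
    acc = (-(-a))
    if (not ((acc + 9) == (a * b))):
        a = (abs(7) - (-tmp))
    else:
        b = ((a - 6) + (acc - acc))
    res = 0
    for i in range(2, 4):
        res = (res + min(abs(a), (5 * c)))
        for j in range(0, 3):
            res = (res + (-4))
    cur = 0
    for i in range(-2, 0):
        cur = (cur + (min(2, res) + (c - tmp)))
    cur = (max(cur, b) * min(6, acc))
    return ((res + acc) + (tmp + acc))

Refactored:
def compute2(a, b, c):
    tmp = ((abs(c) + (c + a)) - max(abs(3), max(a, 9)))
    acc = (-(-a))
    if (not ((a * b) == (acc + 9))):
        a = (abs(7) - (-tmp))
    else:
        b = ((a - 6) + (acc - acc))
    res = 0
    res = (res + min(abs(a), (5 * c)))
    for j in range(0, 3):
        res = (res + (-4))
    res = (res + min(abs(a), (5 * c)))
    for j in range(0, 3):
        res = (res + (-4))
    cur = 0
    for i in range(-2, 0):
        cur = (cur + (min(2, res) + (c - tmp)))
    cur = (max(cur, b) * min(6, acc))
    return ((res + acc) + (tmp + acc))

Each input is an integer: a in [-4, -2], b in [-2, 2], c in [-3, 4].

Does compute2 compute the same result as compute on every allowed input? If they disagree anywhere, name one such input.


The two are interchangeable: constant usage differs, min/max/abs usage differs, loop structure differs, statement counts differ, arithmetic usage differs, and every declared input agrees.
One worked example (a=-2, b=0, c=2) — compute: tmp becomes -7; next acc becomes -2; next (not ((acc + 9) == (a * b))) evaluates to true; next a becomes 0; next res becomes 0; next at i=2:; next res becomes 0; next at j=0:; next res becomes -4; next at j=1:; next res becomes -8; next at j=2:; next res becomes -12; next at i=3:; next res becomes -12; next at j=0:; next res becomes -16; next at j=1:; next res becomes -20; next at j=2:; next res becomes -24; next cur becomes 0; next at i=-2:; next cur becomes -15; next at i=-1:; next cur becomes -30; next cur becomes 0; next final value -35; compute2: tmp becomes -7; next acc becomes -2; next (not ((a * b) == (acc + 9))) evaluates to true; next a becomes 0; next res becomes 0; next res becomes 0; next at j=0:; next res becomes -4; next at j=1:; next res becomes -8; next at j=2:; next res becomes -12; next res becomes -12; next at j=0:; next res becomes -16; next at j=1:; next res becomes -20; next at j=2:; next res becomes -24; next cur becomes 0; next at i=-2:; next cur becomes -15; next at i=-1:; next cur becomes -30; next cur becomes 0; next final value -35; agreement on -35.
Every one of the 120 inputs gives matching results.
verdict: equivalent


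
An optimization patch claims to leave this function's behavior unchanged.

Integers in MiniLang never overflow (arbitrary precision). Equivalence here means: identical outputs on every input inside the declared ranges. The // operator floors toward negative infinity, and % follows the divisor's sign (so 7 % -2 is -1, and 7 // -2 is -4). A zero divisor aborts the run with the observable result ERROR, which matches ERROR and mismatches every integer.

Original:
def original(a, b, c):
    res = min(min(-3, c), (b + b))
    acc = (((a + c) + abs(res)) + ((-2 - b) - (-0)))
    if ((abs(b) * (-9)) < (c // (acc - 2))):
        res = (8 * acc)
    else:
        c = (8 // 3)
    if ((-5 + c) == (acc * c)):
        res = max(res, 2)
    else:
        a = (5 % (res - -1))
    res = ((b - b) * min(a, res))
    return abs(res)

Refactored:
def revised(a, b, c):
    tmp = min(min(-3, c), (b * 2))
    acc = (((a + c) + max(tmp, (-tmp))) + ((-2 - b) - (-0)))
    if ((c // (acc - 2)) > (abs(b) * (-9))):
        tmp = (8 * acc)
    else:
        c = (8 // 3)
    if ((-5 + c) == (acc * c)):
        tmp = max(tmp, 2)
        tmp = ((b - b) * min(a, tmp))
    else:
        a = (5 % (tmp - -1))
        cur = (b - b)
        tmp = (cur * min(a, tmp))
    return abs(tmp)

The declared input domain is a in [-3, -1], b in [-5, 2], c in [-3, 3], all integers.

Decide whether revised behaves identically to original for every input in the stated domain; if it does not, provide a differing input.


Changes here: constant usage differs, statement counts differ, min/max/abs usage differs, local variable names differ, comparison usage differs, arithmetic usage differs; the full 168-point sweep finds no disagreement.
verdict: equivalent


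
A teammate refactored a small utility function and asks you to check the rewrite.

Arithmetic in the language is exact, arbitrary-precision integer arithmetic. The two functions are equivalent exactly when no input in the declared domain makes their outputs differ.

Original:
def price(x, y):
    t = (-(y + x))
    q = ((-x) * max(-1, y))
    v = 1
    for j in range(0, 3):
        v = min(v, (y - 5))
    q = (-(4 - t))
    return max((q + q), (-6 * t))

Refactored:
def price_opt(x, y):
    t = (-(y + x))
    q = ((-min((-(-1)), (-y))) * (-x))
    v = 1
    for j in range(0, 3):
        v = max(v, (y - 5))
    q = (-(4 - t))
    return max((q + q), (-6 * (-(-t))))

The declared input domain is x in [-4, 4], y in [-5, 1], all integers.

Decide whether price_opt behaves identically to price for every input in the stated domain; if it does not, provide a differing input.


The edit looks behavioral (`min(v, (y - 5))` became `max(v, (y - 5))`), but over these ranges it never changes the outcome; all 63 inputs agree.
verdict: equivalent


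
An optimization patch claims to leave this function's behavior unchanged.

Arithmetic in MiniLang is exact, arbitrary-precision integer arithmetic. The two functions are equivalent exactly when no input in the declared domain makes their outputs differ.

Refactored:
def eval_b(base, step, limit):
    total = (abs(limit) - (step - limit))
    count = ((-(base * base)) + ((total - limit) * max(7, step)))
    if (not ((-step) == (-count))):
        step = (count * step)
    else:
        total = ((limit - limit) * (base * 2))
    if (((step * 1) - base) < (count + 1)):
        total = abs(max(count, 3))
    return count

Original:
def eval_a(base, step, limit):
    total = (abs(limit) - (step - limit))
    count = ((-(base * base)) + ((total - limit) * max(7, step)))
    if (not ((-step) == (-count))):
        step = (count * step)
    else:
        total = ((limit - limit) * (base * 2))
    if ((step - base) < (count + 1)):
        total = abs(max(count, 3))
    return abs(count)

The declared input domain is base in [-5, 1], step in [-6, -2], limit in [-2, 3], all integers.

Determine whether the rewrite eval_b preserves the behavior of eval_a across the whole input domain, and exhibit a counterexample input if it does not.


There is a counterexample at base=-5, step=-3, limit=0: 4 on one side, -4 on the other.
eval_a: total = 3; count = -4; (not ((-step) == (-count))) -> true; step = 12; ((step - base) < (count + 1)) -> false; return 4
eval_b: total = 3; count = -4; (not ((-step) == (-count))) -> true; step = 12; (((step * 1) - base) < (count + 1)) -> false; return -4
verdict: not equivalent; witness: base=-5, step=-3, limit=0


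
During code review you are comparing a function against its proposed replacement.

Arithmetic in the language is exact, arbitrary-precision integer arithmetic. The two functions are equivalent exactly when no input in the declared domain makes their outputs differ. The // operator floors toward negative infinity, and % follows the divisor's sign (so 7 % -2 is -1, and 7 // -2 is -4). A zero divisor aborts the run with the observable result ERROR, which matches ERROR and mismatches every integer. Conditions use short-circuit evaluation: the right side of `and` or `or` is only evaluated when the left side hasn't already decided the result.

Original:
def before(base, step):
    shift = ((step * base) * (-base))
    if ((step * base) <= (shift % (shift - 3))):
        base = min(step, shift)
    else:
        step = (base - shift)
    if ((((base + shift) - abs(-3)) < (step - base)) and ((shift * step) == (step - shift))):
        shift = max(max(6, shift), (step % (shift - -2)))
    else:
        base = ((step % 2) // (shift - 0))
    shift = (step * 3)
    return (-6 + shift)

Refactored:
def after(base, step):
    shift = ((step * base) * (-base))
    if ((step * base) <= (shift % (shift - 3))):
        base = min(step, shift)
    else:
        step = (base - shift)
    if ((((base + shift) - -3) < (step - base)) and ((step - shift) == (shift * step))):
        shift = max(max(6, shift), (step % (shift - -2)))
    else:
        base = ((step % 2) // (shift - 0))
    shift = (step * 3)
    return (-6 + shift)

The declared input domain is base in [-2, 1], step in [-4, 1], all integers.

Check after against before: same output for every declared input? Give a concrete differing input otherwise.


Try base=-2, step=0.
before: shift := 0 | ((step * base) <= (shift % (shift - 3))): true | base := 0 | ((((base + shift) - abs(-3)) < (step - base)) and ((shift * step) == (step - shift))): true | shift := 6 | shift := 0 | result -6
after: shift := 0 | ((step * base) <= (shift % (shift - 3))): true | base := 0 | ((((base + shift) - -3) < (step - base)) and ((step - shift) == (shift * step))): false | divide-by-zero, output ERROR
-6 vs ERROR — the two versions disagree here.
verdict: not equivalent; witness: base=-2, step=0


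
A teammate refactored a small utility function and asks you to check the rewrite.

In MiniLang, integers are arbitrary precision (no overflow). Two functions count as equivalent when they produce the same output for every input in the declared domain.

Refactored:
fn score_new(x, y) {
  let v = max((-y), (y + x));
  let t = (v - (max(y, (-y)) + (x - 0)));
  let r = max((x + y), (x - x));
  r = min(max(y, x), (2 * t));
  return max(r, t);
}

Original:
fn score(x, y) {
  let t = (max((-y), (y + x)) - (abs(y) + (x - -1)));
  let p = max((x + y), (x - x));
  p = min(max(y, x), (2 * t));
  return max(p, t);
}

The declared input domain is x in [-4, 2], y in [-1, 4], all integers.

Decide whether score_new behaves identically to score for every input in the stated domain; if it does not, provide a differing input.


At x=-4, y=-1: score gives 3, score_new gives 4.
verdict: not equivalent; witness: x=-4, y=-1


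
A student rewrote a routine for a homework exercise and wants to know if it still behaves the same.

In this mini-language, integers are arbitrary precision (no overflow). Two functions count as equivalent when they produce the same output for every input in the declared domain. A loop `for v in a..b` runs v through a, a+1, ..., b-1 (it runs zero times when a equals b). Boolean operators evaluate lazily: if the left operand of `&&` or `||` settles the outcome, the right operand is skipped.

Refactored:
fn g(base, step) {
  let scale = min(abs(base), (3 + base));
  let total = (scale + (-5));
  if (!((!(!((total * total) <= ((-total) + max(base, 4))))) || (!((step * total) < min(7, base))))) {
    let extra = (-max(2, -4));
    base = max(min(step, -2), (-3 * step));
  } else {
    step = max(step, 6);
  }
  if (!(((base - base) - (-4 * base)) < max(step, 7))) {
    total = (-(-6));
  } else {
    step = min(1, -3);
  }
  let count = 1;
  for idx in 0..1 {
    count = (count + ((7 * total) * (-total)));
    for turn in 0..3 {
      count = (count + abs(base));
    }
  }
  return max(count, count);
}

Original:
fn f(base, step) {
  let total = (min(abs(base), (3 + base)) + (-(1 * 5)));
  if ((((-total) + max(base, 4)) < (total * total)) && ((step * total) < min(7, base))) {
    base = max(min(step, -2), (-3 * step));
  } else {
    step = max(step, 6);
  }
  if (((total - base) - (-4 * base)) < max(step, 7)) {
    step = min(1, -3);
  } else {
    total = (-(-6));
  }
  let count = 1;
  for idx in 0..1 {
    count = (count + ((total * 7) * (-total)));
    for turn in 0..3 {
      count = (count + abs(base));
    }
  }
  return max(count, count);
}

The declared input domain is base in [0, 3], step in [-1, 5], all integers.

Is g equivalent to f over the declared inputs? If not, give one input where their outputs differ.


Consider the input base=2, step=-1.
f: total becomes -3; next ((((-total) + max(base, 4)) < (total * total)) && ((step * total) < min(7, base))) evaluates to false; next step becomes 6; next (((total - base) - (-4 * base)) < max(step, 7)) evaluates to true; next step becomes -3; next count becomes 1; next at idx=0:; next count becomes -62; next at turn=0:; next count becomes -60; next at turn=1:; next count becomes -58; next at turn=2:; next count becomes -56; next final value -56
g: scale becomes 2; next total becomes -3; next (!((!(!((total * total) <= ((-total) + max(base, 4))))) || (!((step * total) < min(7, base))))) evaluates to false; next step becomes 6; next (!(((base - base) - (-4 * base)) < max(step, 7))) evaluates to true; next total becomes 6; next count becomes 1; next at idx=0:; next count becomes -251; next at turn=0:; next count becomes -249; next at turn=1:; next count becomes -247; next at turn=2:; next count becomes -245; next final value -245
-56 vs -245 — the two versions disagree here.
verdict: not equivalent; witness: base=2, step=-1


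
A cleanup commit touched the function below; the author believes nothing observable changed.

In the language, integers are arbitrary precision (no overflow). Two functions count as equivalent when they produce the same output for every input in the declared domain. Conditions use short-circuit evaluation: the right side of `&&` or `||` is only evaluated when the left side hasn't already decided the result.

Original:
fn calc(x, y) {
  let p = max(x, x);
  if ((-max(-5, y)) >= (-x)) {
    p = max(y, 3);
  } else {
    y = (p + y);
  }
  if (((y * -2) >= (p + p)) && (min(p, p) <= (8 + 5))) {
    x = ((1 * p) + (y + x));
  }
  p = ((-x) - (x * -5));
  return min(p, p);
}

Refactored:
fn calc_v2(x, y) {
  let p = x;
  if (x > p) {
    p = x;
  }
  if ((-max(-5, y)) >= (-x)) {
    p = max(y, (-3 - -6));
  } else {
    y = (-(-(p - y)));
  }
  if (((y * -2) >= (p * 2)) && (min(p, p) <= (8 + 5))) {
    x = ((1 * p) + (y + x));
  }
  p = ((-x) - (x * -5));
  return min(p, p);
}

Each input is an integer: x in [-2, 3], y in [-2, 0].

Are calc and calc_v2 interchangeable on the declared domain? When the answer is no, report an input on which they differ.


The rewrite breaks on x=-2, y=-1, where the results are -28 and -20.
calc: p=-2, then ((-max(-5, y)) >= (-x)) is false, then y=-3, then (((y * -2) >= (p + p)) && (min(p, p) <= (8 + 5))) is true, then x=-7, then p=-28, then returns -28
calc_v2: p=-2, then (x > p) is false, then ((-max(-5, y)) >= (-x)) is false, then y=-1, then (((y * -2) >= (p * 2)) && (min(p, p) <= (8 + 5))) is true, then x=-5, then p=-20, then returns -20
verdict: not equivalent; witness: x=-2, y=-1


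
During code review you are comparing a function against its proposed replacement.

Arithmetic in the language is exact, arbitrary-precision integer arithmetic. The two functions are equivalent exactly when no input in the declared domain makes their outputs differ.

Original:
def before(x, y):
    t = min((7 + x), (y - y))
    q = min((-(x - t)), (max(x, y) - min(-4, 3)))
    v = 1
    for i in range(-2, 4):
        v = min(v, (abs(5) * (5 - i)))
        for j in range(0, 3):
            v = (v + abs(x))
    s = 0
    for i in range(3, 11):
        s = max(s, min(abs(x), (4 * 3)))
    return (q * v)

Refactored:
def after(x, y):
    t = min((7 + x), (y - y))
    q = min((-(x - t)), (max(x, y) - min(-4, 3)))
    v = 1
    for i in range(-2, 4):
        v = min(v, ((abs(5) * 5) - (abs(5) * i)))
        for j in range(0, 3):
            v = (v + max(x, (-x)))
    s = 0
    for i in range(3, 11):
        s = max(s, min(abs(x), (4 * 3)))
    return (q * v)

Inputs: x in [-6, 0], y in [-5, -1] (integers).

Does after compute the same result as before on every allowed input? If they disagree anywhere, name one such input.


Reading the diff, among the changes: constant usage differs; arithmetic usage differs; min/max/abs usage differs.
Tracing x=0, y=-5: before: t=0, then q=0, then v=1, then (i=-2), then v=1, then (j=0), then v=1, then (j=1), then v=1, then (j=2), then v=1, then (i=-1), then v=1, then (j=0), then v=1, then (j=1), then v=1, then (j=2), then v=1, then (i=0), then v=1, then (j=0), then v=1, then (j=1), then v=1, then (j=2), then v=1, then (i=1), then v=1, then (j=0), then v=1, then (j=1), then v=1, then (j=2), then v=1, then (i=2), then v=1, then (j=0), then v=1, then (j=1), then v=1, then (j=2), then v=1, then (i=3), then v=1, then (j=0), then v=1, then (j=1), then v=1, then (j=2), then v=1, then s=0, then (i=3), then s=0, then (i=4), then s=0, then (i=5), then s=0, then (i=6), then s=0, then (i=7), then s=0, then (i=8), then s=0, then (i=9), then s=0, then (i=10), then s=0, then returns 0 | after: t=0, then q=0, then v=1, then (i=-2), then v=1, then (j=0), then v=1, then (j=1), then v=1, then (j=2), then v=1, then (i=-1), then v=1, then (j=0), then v=1, then (j=1), then v=1, then (j=2), then v=1, then (i=0), then v=1, then (j=0), then v=1, then (j=1), then v=1, then (j=2), then v=1, then (i=1), then v=1, then (j=0), then v=1, then (j=1), then v=1, then (j=2), then v=1, then (i=2), then v=1, then (j=0), then v=1, then (j=1), then v=1, then (j=2), then v=1, then (i=3), then v=1, then (j=0), then v=1, then (j=1), then v=1, then (j=2), then v=1, then s=0, then (i=3), then s=0, then (i=4), then s=0, then (i=5), then s=0, then (i=6), then s=0, then (i=7), then s=0, then (i=8), then s=0, then (i=9), then s=0, then (i=10), then s=0, then returns 0 — matching result 0.
An exhaustive pass over the 35 declared inputs shows identical outputs.
verdict: equivalent
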